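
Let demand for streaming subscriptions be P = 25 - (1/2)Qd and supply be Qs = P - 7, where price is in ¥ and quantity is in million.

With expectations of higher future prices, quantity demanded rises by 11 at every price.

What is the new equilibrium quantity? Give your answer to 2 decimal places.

15.67

Solve the original market: 50 - 2P = P - 7, hence P = 19 and Q = 12.
After the shift, demand is Qd = 61 - 2P and supply is Qs = P - 7.
New equilibrium: 61 - 2P = P - 7 ⇒ 68 = 3P ⇒ P = 68/3 ≈ 22.6667, Q = 47/3 ≈ 15.6667.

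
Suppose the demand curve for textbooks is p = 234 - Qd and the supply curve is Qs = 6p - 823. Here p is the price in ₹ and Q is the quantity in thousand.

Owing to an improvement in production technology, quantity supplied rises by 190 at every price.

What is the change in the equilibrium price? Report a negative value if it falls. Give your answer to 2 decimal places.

Original equilibrium: 234 - p = 6p - 823 gives 1057 = 7p, so p = 151 and Q = 83.
With the change applied: demand Qd = 234 - p, supply Qs = 6p - 633.
Clearing the new market: 234 - p = 6p - 633, so p = 867/7 ≈ 123.8571 and Q = 771/7 ≈ 110.1429.
Δp = 123.8571 − 151 = -27.14.

-27.14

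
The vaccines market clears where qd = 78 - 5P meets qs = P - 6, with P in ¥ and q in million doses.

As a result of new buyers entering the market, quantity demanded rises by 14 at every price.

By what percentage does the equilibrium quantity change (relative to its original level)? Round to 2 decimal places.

Solve the original market: 78 - 5P = P - 6, hence P = 14 and q = 8.
With the change applied: demand qd = 92 - 5P, supply qs = P - 6.
Clearing the new market: 92 - 5P = P - 6, so P = 49/3 ≈ 16.3333 and q = 31/3 ≈ 10.3333.
%Δq = (10.3333 − 8) / 8 × 100 = +29.17%.

+29.17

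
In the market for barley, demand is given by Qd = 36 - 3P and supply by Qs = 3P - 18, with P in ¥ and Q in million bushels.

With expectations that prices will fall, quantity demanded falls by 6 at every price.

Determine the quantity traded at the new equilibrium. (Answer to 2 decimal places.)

6.00

Solve the original market: 36 - 3P = 3P - 18, hence P = 9 and Q = 9.
The new curves are Qd = 30 - 3P (demand) and Qs = 3P - 18 (supply).
Clearing the new market: 30 - 3P = 3P - 18, so P = 8 and Q = 6.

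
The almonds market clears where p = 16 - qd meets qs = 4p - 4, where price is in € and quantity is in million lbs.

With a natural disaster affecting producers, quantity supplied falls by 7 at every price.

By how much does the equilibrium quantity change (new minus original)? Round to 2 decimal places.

Initially, 16 - p = 4p - 4, so 20 = 5p and p = 4, q = 12.
The shock moves the curves to qd = 16 - p and qs = 4p - 11.
Equate the new curves: 16 - p = 4p - 11, giving 27 = 5p, p = 5.4, q = 10.6.
Δq = 10.6 − 12 = -1.40.

-1.40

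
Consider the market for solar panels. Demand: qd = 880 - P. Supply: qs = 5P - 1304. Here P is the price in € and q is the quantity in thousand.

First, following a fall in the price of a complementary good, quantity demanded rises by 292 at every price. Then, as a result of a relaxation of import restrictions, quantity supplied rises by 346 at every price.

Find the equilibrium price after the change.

355

Before the shock: 880 - P = 5P - 1304 ⇒ 2184 = 6P ⇒ P = 364, q = 516.
After the shift, demand is qd = 1172 - P and supply is qs = 5P - 958.
Clearing the new market: 1172 - P = 5P - 958, so P = 355 and q = 817.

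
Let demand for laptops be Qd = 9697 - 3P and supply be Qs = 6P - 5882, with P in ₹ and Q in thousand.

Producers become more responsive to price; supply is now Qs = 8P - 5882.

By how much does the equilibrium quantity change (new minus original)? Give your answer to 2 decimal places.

Before the shock: 9697 - 3P = 6P - 5882 ⇒ 15579 = 9P ⇒ P = 1731, Q = 4504.
After the shift, demand is Qd = 9697 - 3P and supply is Qs = 8P - 5882.
Clearing the new market: 9697 - 3P = 8P - 5882, so P = 15579/11 ≈ 1416.2727 and Q = 59930/11 ≈ 5448.1818.
ΔQ = 5448.1818 − 4504 = +944.18.

+944.18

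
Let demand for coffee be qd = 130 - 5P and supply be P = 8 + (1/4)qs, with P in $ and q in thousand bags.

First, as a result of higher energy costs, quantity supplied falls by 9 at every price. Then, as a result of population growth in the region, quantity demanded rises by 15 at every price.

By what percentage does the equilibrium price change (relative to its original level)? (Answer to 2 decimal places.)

Solve the original market: 130 - 5P = 4P - 32, hence P = 18 and q = 40.
After the shift, demand is qd = 145 - 5P and supply is qs = 4P - 41.
Setting them equal: 145 - 5P = 4P - 41 → 186 = 9P, so P = 62/3 ≈ 20.6667 and q = 125/3 ≈ 41.6667.
%ΔP = (20.6667 − 18) / 18 × 100 = +14.81%.

+14.81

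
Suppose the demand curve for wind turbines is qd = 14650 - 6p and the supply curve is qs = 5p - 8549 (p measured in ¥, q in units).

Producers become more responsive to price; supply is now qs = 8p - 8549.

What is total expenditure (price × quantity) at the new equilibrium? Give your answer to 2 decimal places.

7800782.11

Initially, 14650 - 6p = 5p - 8549, so 23199 = 11p and p = 2109, q = 1996.
With the change applied: demand qd = 14650 - 6p, supply qs = 8p - 8549.
Equate the new curves: 14650 - 6p = 8p - 8549, giving 23199 = 14p, p = 23199/14 ≈ 1657.0714, q = 32953/7 ≈ 4707.5714.
New expenditure = 1657.0714 × 4707.5714 = 7800782.11.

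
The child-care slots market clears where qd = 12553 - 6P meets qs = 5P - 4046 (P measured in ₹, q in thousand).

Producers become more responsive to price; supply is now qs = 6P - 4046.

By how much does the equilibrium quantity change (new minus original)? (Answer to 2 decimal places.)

+754.50

Before the shock: 12553 - 6P = 5P - 4046 ⇒ 16599 = 11P ⇒ P = 1509, q = 3499.
With the change applied: demand qd = 12553 - 6P, supply qs = 6P - 4046.
New equilibrium: 12553 - 6P = 6P - 4046 ⇒ 16599 = 12P ⇒ P = 1383.25, q = 4253.5.
Δq = 4253.5 − 3499 = +754.50.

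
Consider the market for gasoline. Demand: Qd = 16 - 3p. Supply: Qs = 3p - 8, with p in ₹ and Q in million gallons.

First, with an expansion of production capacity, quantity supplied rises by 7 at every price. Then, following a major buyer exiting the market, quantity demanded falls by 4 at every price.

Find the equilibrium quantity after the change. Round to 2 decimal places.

Before the shock: 16 - 3p = 3p - 8 ⇒ 24 = 6p ⇒ p = 4, Q = 4.
The shock moves the curves to Qd = 12 - 3p and Qs = 3p - 1.
Clearing the new market: 12 - 3p = 3p - 1, so p = 13/6 ≈ 2.1667 and Q = 5.5.

5.50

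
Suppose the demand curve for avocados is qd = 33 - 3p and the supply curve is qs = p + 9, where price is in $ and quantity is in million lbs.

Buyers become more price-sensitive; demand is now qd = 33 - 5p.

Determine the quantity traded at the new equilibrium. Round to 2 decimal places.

13.00

Original equilibrium: 33 - 3p = p + 9 gives 24 = 4p, so p = 6 and q = 15.
The shock moves the curves to qd = 33 - 5p and qs = p + 9.
New equilibrium: 33 - 5p = p + 9 ⇒ 24 = 6p ⇒ p = 4, q = 13.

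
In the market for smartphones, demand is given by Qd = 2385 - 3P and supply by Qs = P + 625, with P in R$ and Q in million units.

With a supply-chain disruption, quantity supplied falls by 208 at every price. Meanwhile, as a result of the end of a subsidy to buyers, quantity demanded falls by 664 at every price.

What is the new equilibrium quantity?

743

Original equilibrium: 2385 - 3P = P + 625 gives 1760 = 4P, so P = 440 and Q = 1065.
The new curves are Qd = 1721 - 3P (demand) and Qs = P + 417 (supply).
Setting them equal: 1721 - 3P = P + 417 → 1304 = 4P, so P = 326 and Q = 743.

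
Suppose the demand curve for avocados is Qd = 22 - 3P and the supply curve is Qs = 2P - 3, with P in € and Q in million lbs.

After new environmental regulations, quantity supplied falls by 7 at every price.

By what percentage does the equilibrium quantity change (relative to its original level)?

-60

Initially, 22 - 3P = 2P - 3, so 25 = 5P and P = 5, Q = 7.
After the shift, demand is Qd = 22 - 3P and supply is Qs = 2P - 10.
Clearing the new market: 22 - 3P = 2P - 10, so P = 6.4 and Q = 2.8.
%ΔQ = (2.8 − 7) / 7 × 100 = -60%.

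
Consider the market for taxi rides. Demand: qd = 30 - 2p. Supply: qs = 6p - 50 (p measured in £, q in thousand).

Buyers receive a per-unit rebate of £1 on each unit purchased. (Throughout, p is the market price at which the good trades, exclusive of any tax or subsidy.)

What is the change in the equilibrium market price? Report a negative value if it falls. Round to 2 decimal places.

Original equilibrium: 30 - 2p = 6p - 50 gives 80 = 8p, so p = 10 and q = 10.
Since buyers' out-of-pocket price is the market price minus the rebate, the effective demand curve becomes qd = 32 - 2p.
New equilibrium: 32 - 2p = 6p - 50 ⇒ 82 = 8p ⇒ p = 10.25, q = 11.5.
Δp = 10.25 − 10 = +0.25.

+0.25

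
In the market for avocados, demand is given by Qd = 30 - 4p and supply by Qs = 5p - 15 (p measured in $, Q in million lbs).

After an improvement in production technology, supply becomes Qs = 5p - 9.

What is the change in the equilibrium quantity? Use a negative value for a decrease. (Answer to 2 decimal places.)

Solve the original market: 30 - 4p = 5p - 15, hence p = 5 and Q = 10.
With the change applied: demand Qd = 30 - 4p, supply Qs = 5p - 9.
Setting them equal: 30 - 4p = 5p - 9 → 39 = 9p, so p = 13/3 ≈ 4.3333 and Q = 38/3 ≈ 12.6667.
ΔQ = 12.6667 − 10 = +2.67.

+2.67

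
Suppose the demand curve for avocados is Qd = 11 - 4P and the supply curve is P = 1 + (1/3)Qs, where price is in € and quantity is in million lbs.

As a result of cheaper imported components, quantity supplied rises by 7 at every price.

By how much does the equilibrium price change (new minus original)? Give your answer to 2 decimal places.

-1.00

Solve the original market: 11 - 4P = 3P - 3, hence P = 2 and Q = 3.
The new curves are Qd = 11 - 4P (demand) and Qs = 3P + 4 (supply).
Setting them equal: 11 - 4P = 3P + 4 → 7 = 7P, so P = 1 and Q = 7.
ΔP = 1 − 2 = -1.00.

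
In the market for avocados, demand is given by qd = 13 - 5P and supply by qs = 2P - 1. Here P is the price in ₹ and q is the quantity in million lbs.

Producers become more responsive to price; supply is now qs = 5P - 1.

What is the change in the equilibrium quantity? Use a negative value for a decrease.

Solve the original market: 13 - 5P = 2P - 1, hence P = 2 and q = 3.
After the shift, demand is qd = 13 - 5P and supply is qs = 5P - 1.
Clearing the new market: 13 - 5P = 5P - 1, so P = 1.4 and q = 6.
Δq = 6 − 3 = +3.

+3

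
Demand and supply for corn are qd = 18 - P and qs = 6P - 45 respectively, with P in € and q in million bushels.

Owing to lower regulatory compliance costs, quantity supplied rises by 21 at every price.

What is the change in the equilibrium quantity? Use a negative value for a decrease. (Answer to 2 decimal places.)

+3.00

Before the shock: 18 - P = 6P - 45 ⇒ 63 = 7P ⇒ P = 9, q = 9.
The shock moves the curves to qd = 18 - P and qs = 6P - 24.
New equilibrium: 18 - P = 6P - 24 ⇒ 42 = 7P ⇒ P = 6, q = 12.
Δq = 12 − 9 = +3.00.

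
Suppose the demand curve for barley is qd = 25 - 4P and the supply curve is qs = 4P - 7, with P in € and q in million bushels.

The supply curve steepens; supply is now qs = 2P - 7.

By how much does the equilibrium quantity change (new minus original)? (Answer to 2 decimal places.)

Original equilibrium: 25 - 4P = 4P - 7 gives 32 = 8P, so P = 4 and q = 9.
The shock moves the curves to qd = 25 - 4P and qs = 2P - 7.
New equilibrium: 25 - 4P = 2P - 7 ⇒ 32 = 6P ⇒ P = 16/3 ≈ 5.3333, q = 11/3 ≈ 3.6667.
Δq = 3.6667 − 9 = -5.33.

-5.33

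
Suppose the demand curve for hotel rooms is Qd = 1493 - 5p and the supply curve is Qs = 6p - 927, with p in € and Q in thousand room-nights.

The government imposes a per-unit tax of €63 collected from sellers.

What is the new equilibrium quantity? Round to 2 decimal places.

Solve the original market: 1493 - 5p = 6p - 927, hence p = 220 and Q = 393.
Since sellers keep the price net of the tax, the effective supply curve becomes Qs = 6p - 1305.
Clearing the new market: 1493 - 5p = 6p - 1305, so p = 2798/11 ≈ 254.3636 and Q = 2433/11 ≈ 221.1818.

221.18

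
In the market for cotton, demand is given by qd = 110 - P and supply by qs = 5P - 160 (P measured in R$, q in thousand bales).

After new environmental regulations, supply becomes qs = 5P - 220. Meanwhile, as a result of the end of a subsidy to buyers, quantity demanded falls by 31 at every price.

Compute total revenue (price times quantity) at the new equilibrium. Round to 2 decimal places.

Original equilibrium: 110 - P = 5P - 160 gives 270 = 6P, so P = 45 and q = 65.
With the change applied: demand qd = 79 - P, supply qs = 5P - 220.
Setting them equal: 79 - P = 5P - 220 → 299 = 6P, so P = 299/6 ≈ 49.8333 and q = 175/6 ≈ 29.1667.
New expenditure = 49.8333 × 29.1667 = 1453.47.

1453.47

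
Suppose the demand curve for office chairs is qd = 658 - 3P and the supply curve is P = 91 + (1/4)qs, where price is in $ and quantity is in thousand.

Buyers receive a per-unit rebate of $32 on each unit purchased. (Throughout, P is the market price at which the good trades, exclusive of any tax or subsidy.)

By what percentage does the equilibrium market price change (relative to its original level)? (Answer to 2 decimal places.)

+9.39

Solve the original market: 658 - 3P = 4P - 364, hence P = 146 and q = 220.
Since buyers' out-of-pocket price is the market price minus the rebate, the effective demand curve becomes qd = 754 - 3P.
Equate the new curves: 754 - 3P = 4P - 364, giving 1118 = 7P, P = 1118/7 ≈ 159.7143, q = 1924/7 ≈ 274.8571.
%ΔP = (159.7143 − 146) / 146 × 100 = +9.39%.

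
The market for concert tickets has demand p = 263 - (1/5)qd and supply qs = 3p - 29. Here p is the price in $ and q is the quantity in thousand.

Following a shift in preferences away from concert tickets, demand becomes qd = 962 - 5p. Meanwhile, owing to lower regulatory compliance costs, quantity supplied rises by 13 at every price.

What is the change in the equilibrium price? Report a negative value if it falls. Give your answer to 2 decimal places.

-45.75

Solve the original market: 1315 - 5p = 3p - 29, hence p = 168 and q = 475.
With the change applied: demand qd = 962 - 5p, supply qs = 3p - 16.
Setting them equal: 962 - 5p = 3p - 16 → 978 = 8p, so p = 122.25 and q = 350.75.
Δp = 122.25 − 168 = -45.75.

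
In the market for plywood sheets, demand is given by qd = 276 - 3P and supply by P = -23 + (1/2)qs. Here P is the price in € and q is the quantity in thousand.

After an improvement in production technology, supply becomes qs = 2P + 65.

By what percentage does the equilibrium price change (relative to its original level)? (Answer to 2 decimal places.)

-8.26

Original equilibrium: 276 - 3P = 2P + 46 gives 230 = 5P, so P = 46 and q = 138.
The shock moves the curves to qd = 276 - 3P and qs = 2P + 65.
New equilibrium: 276 - 3P = 2P + 65 ⇒ 211 = 5P ⇒ P = 42.2, q = 149.4.
%ΔP = (42.2 − 46) / 46 × 100 = -8.26%.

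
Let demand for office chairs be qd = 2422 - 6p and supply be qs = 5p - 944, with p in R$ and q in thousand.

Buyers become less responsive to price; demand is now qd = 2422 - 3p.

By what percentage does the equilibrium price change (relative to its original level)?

+37.5

Initially, 2422 - 6p = 5p - 944, so 3366 = 11p and p = 306, q = 586.
With the change applied: demand qd = 2422 - 3p, supply qs = 5p - 944.
New equilibrium: 2422 - 3p = 5p - 944 ⇒ 3366 = 8p ⇒ p = 420.75, q = 1159.75.
%Δp = (420.75 − 306) / 306 × 100 = +37.5%.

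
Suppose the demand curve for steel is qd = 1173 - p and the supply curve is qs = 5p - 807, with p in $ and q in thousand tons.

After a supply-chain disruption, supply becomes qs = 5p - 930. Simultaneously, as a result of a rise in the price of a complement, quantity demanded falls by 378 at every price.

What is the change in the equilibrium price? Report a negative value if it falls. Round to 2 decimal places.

Initially, 1173 - p = 5p - 807, so 1980 = 6p and p = 330, q = 843.
With the change applied: demand qd = 795 - p, supply qs = 5p - 930.
New equilibrium: 795 - p = 5p - 930 ⇒ 1725 = 6p ⇒ p = 287.5, q = 507.5.
Δp = 287.5 − 330 = -42.50.

-42.50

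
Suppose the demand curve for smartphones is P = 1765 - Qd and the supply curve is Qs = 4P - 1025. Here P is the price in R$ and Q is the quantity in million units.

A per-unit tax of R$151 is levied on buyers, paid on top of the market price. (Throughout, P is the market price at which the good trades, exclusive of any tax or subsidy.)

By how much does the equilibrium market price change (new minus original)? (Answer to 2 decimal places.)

Initially, 1765 - P = 4P - 1025, so 2790 = 5P and P = 558, Q = 1207.
Since buyers pay the price plus the tax, the effective demand curve becomes Qd = 1614 - P.
Equate the new curves: 1614 - P = 4P - 1025, giving 2639 = 5P, P = 527.8, Q = 1086.2.
ΔP = 527.8 − 558 = -30.20.

-30.20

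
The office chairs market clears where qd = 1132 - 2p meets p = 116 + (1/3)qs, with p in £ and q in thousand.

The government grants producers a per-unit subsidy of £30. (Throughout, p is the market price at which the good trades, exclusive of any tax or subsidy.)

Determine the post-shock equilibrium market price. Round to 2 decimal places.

278.00

Before the shock: 1132 - 2p = 3p - 348 ⇒ 1480 = 5p ⇒ p = 296, q = 540.
Since sellers receive the price plus the subsidy, the effective supply curve becomes qs = 3p - 258.
Clearing the new market: 1132 - 2p = 3p - 258, so p = 278 and q = 576.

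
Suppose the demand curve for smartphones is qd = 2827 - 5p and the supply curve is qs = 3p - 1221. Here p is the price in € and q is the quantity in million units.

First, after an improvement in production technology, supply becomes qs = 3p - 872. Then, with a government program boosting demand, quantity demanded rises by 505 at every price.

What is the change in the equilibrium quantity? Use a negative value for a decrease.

Before the shock: 2827 - 5p = 3p - 1221 ⇒ 4048 = 8p ⇒ p = 506, q = 297.
The shock moves the curves to qd = 3332 - 5p and qs = 3p - 872.
Setting them equal: 3332 - 5p = 3p - 872 → 4204 = 8p, so p = 525.5 and q = 704.5.
Δq = 704.5 − 297 = +407.5.

+407.5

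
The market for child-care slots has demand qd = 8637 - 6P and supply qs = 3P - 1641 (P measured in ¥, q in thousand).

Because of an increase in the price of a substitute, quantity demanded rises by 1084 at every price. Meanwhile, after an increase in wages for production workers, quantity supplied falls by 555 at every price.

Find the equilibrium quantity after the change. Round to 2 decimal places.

Original equilibrium: 8637 - 6P = 3P - 1641 gives 10278 = 9P, so P = 1142 and q = 1785.
The new curves are qd = 9721 - 6P (demand) and qs = 3P - 2196 (supply).
Equate the new curves: 9721 - 6P = 3P - 2196, giving 11917 = 9P, P = 11917/9 ≈ 1324.1111, q = 5329/3 ≈ 1776.3333.

1776.33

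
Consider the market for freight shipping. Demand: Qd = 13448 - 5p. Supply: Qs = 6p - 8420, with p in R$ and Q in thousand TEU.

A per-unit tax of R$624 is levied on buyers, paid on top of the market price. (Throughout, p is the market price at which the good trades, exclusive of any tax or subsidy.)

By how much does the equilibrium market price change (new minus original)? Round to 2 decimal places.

Initially, 13448 - 5p = 6p - 8420, so 21868 = 11p and p = 1988, Q = 3508.
Since buyers pay the price plus the tax, the effective demand curve becomes Qd = 10328 - 5p.
Equate the new curves: 10328 - 5p = 6p - 8420, giving 18748 = 11p, p = 18748/11 ≈ 1704.3636, Q = 19868/11 ≈ 1806.1818.
Δp = 1704.3636 − 1988 = -283.64.

-283.64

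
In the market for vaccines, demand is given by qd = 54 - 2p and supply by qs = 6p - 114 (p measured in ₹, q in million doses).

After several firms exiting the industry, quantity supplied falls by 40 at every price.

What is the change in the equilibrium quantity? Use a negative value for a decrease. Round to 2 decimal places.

-10.00

Before the shock: 54 - 2p = 6p - 114 ⇒ 168 = 8p ⇒ p = 21, q = 12.
With the change applied: demand qd = 54 - 2p, supply qs = 6p - 154.
Clearing the new market: 54 - 2p = 6p - 154, so p = 26 and q = 2.
Δq = 2 − 12 = -10.00.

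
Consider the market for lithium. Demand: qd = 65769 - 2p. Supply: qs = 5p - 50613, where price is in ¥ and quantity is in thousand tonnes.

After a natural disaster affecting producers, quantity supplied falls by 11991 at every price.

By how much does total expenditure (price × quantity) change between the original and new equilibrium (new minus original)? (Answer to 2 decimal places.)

-7127793.00

Original equilibrium: 65769 - 2p = 5p - 50613 gives 116382 = 7p, so p = 16626 and q = 32517.
After the shift, demand is qd = 65769 - 2p and supply is qs = 5p - 62604.
New equilibrium: 65769 - 2p = 5p - 62604 ⇒ 128373 = 7p ⇒ p = 18339, q = 29091.
Expenditure moves from 16626×32517 = 540627642 to 18339×29091 = 533499849; change = -7127793.00.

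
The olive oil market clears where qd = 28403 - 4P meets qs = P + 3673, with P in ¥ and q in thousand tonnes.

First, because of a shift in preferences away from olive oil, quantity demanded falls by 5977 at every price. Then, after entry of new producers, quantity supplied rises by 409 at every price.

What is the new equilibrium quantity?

7750.8

Initially, 28403 - 4P = P + 3673, so 24730 = 5P and P = 4946, q = 8619.
With the change applied: demand qd = 22426 - 4P, supply qs = P + 4082.
New equilibrium: 22426 - 4P = P + 4082 ⇒ 18344 = 5P ⇒ P = 3668.8, q = 7750.8.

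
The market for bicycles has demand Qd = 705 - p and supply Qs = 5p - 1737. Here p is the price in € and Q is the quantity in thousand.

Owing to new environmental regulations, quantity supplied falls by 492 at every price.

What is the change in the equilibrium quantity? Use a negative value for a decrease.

-82

Solve the original market: 705 - p = 5p - 1737, hence p = 407 and Q = 298.
With the change applied: demand Qd = 705 - p, supply Qs = 5p - 2229.
Setting them equal: 705 - p = 5p - 2229 → 2934 = 6p, so p = 489 and Q = 216.
ΔQ = 216 − 298 = -82.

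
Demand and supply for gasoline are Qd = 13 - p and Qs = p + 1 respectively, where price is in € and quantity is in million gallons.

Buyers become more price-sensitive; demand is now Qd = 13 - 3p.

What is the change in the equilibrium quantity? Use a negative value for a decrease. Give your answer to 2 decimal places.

-3.00

Solve the original market: 13 - p = p + 1, hence p = 6 and Q = 7.
The new curves are Qd = 13 - 3p (demand) and Qs = p + 1 (supply).
Equate the new curves: 13 - 3p = p + 1, giving 12 = 4p, p = 3, Q = 4.
ΔQ = 4 − 7 = -3.00.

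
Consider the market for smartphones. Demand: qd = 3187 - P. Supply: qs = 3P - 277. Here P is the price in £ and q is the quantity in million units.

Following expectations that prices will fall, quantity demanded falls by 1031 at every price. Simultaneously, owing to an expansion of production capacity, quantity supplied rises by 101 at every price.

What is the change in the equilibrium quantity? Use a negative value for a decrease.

Original equilibrium: 3187 - P = 3P - 277 gives 3464 = 4P, so P = 866 and q = 2321.
The shock moves the curves to qd = 2156 - P and qs = 3P - 176.
Equate the new curves: 2156 - P = 3P - 176, giving 2332 = 4P, P = 583, q = 1573.
Δq = 1573 − 2321 = -748.

-748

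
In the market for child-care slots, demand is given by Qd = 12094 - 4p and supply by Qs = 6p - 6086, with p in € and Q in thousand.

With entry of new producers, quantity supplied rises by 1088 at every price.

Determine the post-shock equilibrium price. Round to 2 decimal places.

1709.20

Original equilibrium: 12094 - 4p = 6p - 6086 gives 18180 = 10p, so p = 1818 and Q = 4822.
After the shift, demand is Qd = 12094 - 4p and supply is Qs = 6p - 4998.
Clearing the new market: 12094 - 4p = 6p - 4998, so p = 1709.2 and Q = 5257.2.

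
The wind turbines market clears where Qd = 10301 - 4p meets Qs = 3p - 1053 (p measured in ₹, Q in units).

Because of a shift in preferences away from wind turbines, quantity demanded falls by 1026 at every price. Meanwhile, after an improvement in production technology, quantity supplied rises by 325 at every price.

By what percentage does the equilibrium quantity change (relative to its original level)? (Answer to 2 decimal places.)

Original equilibrium: 10301 - 4p = 3p - 1053 gives 11354 = 7p, so p = 1622 and Q = 3813.
With the change applied: demand Qd = 9275 - 4p, supply Qs = 3p - 728.
Clearing the new market: 9275 - 4p = 3p - 728, so p = 1429 and Q = 3559.
%ΔQ = (3559 − 3813) / 3813 × 100 = -6.66%.

-6.66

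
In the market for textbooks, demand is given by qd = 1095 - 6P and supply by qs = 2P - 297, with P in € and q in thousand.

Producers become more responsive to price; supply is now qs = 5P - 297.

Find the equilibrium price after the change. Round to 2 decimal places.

126.55

Before the shock: 1095 - 6P = 2P - 297 ⇒ 1392 = 8P ⇒ P = 174, q = 51.
The new curves are qd = 1095 - 6P (demand) and qs = 5P - 297 (supply).
New equilibrium: 1095 - 6P = 5P - 297 ⇒ 1392 = 11P ⇒ P = 1392/11 ≈ 126.5455, q = 3693/11 ≈ 335.7273.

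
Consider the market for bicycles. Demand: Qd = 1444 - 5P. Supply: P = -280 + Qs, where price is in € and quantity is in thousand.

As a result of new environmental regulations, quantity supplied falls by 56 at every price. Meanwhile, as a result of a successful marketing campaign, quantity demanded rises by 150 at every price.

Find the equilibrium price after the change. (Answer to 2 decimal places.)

228.33

Initially, 1444 - 5P = P + 280, so 1164 = 6P and P = 194, Q = 474.
With the change applied: demand Qd = 1594 - 5P, supply Qs = P + 224.
Clearing the new market: 1594 - 5P = P + 224, so P = 685/3 ≈ 228.3333 and Q = 1357/3 ≈ 452.3333.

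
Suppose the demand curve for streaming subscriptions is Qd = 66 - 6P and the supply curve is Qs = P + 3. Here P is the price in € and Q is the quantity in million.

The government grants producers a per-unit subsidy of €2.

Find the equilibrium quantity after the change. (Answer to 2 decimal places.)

Original equilibrium: 66 - 6P = P + 3 gives 63 = 7P, so P = 9 and Q = 12.
Since sellers receive the price plus the subsidy, the effective supply curve becomes Qs = P + 5.
Clearing the new market: 66 - 6P = P + 5, so P = 61/7 ≈ 8.7143 and Q = 96/7 ≈ 13.7143.

13.71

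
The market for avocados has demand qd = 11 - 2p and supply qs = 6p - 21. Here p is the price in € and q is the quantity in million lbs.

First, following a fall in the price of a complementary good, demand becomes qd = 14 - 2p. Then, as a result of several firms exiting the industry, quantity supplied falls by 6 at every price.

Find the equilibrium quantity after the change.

3.75

Original equilibrium: 11 - 2p = 6p - 21 gives 32 = 8p, so p = 4 and q = 3.
After the shift, demand is qd = 14 - 2p and supply is qs = 6p - 27.
Equate the new curves: 14 - 2p = 6p - 27, giving 41 = 8p, p = 5.125, q = 3.75.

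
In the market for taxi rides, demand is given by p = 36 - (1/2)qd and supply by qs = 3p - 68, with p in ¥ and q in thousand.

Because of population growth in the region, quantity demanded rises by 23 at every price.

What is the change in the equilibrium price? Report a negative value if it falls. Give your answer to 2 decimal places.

+4.60

Initially, 72 - 2p = 3p - 68, so 140 = 5p and p = 28, q = 16.
With the change applied: demand qd = 95 - 2p, supply qs = 3p - 68.
New equilibrium: 95 - 2p = 3p - 68 ⇒ 163 = 5p ⇒ p = 32.6, q = 29.8.
Δp = 32.6 − 28 = +4.60.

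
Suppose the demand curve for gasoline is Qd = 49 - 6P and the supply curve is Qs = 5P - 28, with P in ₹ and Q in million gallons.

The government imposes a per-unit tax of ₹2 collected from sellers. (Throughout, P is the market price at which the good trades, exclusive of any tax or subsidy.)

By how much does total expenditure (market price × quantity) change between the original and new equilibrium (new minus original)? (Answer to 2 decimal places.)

Initially, 49 - 6P = 5P - 28, so 77 = 11P and P = 7, Q = 7.
Since sellers keep the price net of the tax, the effective supply curve becomes Qs = 5P - 38.
Setting them equal: 49 - 6P = 5P - 38 → 87 = 11P, so P = 87/11 ≈ 7.9091 and Q = 17/11 ≈ 1.5455.
Expenditure moves from 7×7 = 49 to 7.9091×1.5455 = 12.2231; change = -36.78.

-36.78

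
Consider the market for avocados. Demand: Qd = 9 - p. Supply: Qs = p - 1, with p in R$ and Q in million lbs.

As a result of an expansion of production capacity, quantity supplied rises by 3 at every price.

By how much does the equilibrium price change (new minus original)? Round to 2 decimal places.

-1.50

Original equilibrium: 9 - p = p - 1 gives 10 = 2p, so p = 5 and Q = 4.
With the change applied: demand Qd = 9 - p, supply Qs = p + 2.
Setting them equal: 9 - p = p + 2 → 7 = 2p, so p = 3.5 and Q = 5.5.
Δp = 3.5 − 5 = -1.50.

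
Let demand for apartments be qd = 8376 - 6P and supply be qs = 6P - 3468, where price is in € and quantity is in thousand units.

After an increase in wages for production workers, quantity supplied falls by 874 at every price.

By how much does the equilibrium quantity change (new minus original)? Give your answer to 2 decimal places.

-437.00

Initially, 8376 - 6P = 6P - 3468, so 11844 = 12P and P = 987, q = 2454.
With the change applied: demand qd = 8376 - 6P, supply qs = 6P - 4342.
Clearing the new market: 8376 - 6P = 6P - 4342, so P = 6359/6 ≈ 1059.8333 and q = 2017.
Δq = 2017 − 2454 = -437.00.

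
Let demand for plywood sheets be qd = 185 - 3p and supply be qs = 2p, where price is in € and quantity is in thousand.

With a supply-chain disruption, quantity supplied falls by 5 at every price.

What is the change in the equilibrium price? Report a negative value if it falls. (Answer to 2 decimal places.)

+1.00

Before the shock: 185 - 3p = 2p ⇒ 185 = 5p ⇒ p = 37, q = 74.
The shock moves the curves to qd = 185 - 3p and qs = 2p - 5.
Clearing the new market: 185 - 3p = 2p - 5, so p = 38 and q = 71.
Δp = 38 − 37 = +1.00.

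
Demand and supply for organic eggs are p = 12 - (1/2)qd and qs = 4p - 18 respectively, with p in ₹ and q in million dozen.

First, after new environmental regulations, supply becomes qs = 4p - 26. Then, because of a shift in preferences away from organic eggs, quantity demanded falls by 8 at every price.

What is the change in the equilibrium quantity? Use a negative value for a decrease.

Initially, 24 - 2p = 4p - 18, so 42 = 6p and p = 7, q = 10.
After the shift, demand is qd = 16 - 2p and supply is qs = 4p - 26.
New equilibrium: 16 - 2p = 4p - 26 ⇒ 42 = 6p ⇒ p = 7, q = 2.
Δq = 2 − 10 = -8.

-8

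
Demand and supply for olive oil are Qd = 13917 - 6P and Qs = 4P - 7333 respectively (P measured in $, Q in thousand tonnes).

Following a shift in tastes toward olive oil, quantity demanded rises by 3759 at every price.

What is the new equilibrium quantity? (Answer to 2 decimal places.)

2670.60

Before the shock: 13917 - 6P = 4P - 7333 ⇒ 21250 = 10P ⇒ P = 2125, Q = 1167.
The new curves are Qd = 17676 - 6P (demand) and Qs = 4P - 7333 (supply).
Equate the new curves: 17676 - 6P = 4P - 7333, giving 25009 = 10P, P = 2500.9, Q = 2670.6.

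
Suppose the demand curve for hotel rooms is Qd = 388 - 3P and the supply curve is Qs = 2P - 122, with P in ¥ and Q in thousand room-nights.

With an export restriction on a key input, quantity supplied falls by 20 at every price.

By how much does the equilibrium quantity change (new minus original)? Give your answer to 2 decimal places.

Initially, 388 - 3P = 2P - 122, so 510 = 5P and P = 102, Q = 82.
The new curves are Qd = 388 - 3P (demand) and Qs = 2P - 142 (supply).
Equate the new curves: 388 - 3P = 2P - 142, giving 530 = 5P, P = 106, Q = 70.
ΔQ = 70 − 82 = -12.00.

-12.00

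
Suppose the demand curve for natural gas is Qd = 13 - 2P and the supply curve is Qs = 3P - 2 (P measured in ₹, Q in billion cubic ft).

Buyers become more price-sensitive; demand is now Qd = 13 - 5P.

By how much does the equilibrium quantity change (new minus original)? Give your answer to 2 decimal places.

-3.38

Original equilibrium: 13 - 2P = 3P - 2 gives 15 = 5P, so P = 3 and Q = 7.
The new curves are Qd = 13 - 5P (demand) and Qs = 3P - 2 (supply).
Setting them equal: 13 - 5P = 3P - 2 → 15 = 8P, so P = 1.875 and Q = 3.625.
ΔQ = 3.625 − 7 = -3.38.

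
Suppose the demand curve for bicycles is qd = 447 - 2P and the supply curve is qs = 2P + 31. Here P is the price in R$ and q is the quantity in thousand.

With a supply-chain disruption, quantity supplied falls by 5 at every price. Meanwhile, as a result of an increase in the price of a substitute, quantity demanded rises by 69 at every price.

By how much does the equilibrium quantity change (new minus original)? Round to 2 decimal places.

Before the shock: 447 - 2P = 2P + 31 ⇒ 416 = 4P ⇒ P = 104, q = 239.
With the change applied: demand qd = 516 - 2P, supply qs = 2P + 26.
Clearing the new market: 516 - 2P = 2P + 26, so P = 122.5 and q = 271.
Δq = 271 − 239 = +32.00.

+32.00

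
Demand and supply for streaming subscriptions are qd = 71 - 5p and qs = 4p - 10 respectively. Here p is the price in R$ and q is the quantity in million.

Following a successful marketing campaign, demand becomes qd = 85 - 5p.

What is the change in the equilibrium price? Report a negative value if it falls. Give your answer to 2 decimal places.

Initially, 71 - 5p = 4p - 10, so 81 = 9p and p = 9, q = 26.
The new curves are qd = 85 - 5p (demand) and qs = 4p - 10 (supply).
Setting them equal: 85 - 5p = 4p - 10 → 95 = 9p, so p = 95/9 ≈ 10.5556 and q = 290/9 ≈ 32.2222.
Δp = 10.5556 − 9 = +1.56.

+1.56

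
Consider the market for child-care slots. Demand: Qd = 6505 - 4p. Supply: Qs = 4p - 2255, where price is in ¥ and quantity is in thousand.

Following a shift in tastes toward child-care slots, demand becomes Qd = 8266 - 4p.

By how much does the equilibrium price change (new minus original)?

+220.125

Original equilibrium: 6505 - 4p = 4p - 2255 gives 8760 = 8p, so p = 1095 and Q = 2125.
With the change applied: demand Qd = 8266 - 4p, supply Qs = 4p - 2255.
Clearing the new market: 8266 - 4p = 4p - 2255, so p = 1315.125 and Q = 3005.5.
Δp = 1315.125 − 1095 = +220.125.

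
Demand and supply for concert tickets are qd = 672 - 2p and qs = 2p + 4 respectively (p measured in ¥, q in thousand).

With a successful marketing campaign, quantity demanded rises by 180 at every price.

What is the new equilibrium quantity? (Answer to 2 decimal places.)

Solve the original market: 672 - 2p = 2p + 4, hence p = 167 and q = 338.
The shock moves the curves to qd = 852 - 2p and qs = 2p + 4.
New equilibrium: 852 - 2p = 2p + 4 ⇒ 848 = 4p ⇒ p = 212, q = 428.

428.00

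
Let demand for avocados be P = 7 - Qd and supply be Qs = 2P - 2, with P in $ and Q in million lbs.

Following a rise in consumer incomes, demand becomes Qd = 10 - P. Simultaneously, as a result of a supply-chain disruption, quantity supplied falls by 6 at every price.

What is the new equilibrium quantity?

4

Original equilibrium: 7 - P = 2P - 2 gives 9 = 3P, so P = 3 and Q = 4.
The new curves are Qd = 10 - P (demand) and Qs = 2P - 8 (supply).
New equilibrium: 10 - P = 2P - 8 ⇒ 18 = 3P ⇒ P = 6, Q = 4.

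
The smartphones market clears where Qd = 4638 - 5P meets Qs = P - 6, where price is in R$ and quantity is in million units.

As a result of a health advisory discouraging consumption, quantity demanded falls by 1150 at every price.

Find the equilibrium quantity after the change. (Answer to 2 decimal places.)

Solve the original market: 4638 - 5P = P - 6, hence P = 774 and Q = 768.
After the shift, demand is Qd = 3488 - 5P and supply is Qs = P - 6.
New equilibrium: 3488 - 5P = P - 6 ⇒ 3494 = 6P ⇒ P = 1747/3 ≈ 582.3333, Q = 1729/3 ≈ 576.3333.

576.33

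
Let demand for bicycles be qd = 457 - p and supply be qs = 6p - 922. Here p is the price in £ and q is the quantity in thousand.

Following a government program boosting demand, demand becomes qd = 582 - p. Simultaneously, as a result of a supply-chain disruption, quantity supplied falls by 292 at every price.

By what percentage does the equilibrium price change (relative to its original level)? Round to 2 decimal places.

Original equilibrium: 457 - p = 6p - 922 gives 1379 = 7p, so p = 197 and q = 260.
The shock moves the curves to qd = 582 - p and qs = 6p - 1214.
Setting them equal: 582 - p = 6p - 1214 → 1796 = 7p, so p = 1796/7 ≈ 256.5714 and q = 2278/7 ≈ 325.4286.
%Δp = (256.5714 − 197) / 197 × 100 = +30.24%.

+30.24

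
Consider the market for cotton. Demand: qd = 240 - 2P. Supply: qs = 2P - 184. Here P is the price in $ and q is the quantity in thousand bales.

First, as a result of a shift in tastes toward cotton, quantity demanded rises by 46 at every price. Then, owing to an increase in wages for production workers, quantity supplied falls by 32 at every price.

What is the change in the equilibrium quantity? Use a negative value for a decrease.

+7

Initially, 240 - 2P = 2P - 184, so 424 = 4P and P = 106, q = 28.
With the change applied: demand qd = 286 - 2P, supply qs = 2P - 216.
New equilibrium: 286 - 2P = 2P - 216 ⇒ 502 = 4P ⇒ P = 125.5, q = 35.
Δq = 35 − 28 = +7.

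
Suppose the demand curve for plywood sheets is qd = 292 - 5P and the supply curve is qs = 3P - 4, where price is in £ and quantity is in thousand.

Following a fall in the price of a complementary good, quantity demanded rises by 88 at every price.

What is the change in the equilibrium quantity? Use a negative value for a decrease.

+33

Original equilibrium: 292 - 5P = 3P - 4 gives 296 = 8P, so P = 37 and q = 107.
With the change applied: demand qd = 380 - 5P, supply qs = 3P - 4.
Clearing the new market: 380 - 5P = 3P - 4, so P = 48 and q = 140.
Δq = 140 − 107 = +33.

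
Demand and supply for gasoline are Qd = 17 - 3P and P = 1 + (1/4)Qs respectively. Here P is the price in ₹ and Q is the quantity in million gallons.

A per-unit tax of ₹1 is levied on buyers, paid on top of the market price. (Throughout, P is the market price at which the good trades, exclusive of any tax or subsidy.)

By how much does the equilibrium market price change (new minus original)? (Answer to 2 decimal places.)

Original equilibrium: 17 - 3P = 4P - 4 gives 21 = 7P, so P = 3 and Q = 8.
Since buyers pay the price plus the tax, the effective demand curve becomes Qd = 14 - 3P.
Setting them equal: 14 - 3P = 4P - 4 → 18 = 7P, so P = 18/7 ≈ 2.5714 and Q = 44/7 ≈ 6.2857.
ΔP = 2.5714 − 3 = -0.43.

-0.43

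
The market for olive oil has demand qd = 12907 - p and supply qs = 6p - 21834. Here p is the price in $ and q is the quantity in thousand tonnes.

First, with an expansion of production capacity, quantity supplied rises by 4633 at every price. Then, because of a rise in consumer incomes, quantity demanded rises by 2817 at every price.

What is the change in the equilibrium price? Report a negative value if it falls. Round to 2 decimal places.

-259.43

Before the shock: 12907 - p = 6p - 21834 ⇒ 34741 = 7p ⇒ p = 4963, q = 7944.
The shock moves the curves to qd = 15724 - p and qs = 6p - 17201.
Equate the new curves: 15724 - p = 6p - 17201, giving 32925 = 7p, p = 32925/7 ≈ 4703.5714, q = 77143/7 ≈ 11020.4286.
Δp = 4703.5714 − 4963 = -259.43.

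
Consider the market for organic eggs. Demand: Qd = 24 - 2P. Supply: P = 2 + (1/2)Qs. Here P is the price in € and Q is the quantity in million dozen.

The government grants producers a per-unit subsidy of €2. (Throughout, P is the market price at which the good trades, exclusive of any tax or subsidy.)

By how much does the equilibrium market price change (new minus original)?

Before the shock: 24 - 2P = 2P - 4 ⇒ 28 = 4P ⇒ P = 7, Q = 10.
Since sellers receive the price plus the subsidy, the effective supply curve becomes Qs = 2P.
Equate the new curves: 24 - 2P = 2P, giving 24 = 4P, P = 6, Q = 12.
ΔP = 6 − 7 = -1.

-1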